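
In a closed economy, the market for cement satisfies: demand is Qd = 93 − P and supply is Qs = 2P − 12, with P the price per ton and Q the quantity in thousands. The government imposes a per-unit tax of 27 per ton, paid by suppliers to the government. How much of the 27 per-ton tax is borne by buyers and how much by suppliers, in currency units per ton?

Before the tax: set 93 − P = 2P − 12 → P* = 35, Q* = 58.
With the tax collected from suppliers, supply shifts: Qs = 2(P − 27) − 12.
New equilibrium: buyers pay 53, suppliers receive 26, Q = 40. (Wedge: Pb − Ps = 27.)
Burden on buyers: 18; on suppliers: 9. (They sum to 27.)

Buyers bear 18 per ton; suppliers bear 9 per ton.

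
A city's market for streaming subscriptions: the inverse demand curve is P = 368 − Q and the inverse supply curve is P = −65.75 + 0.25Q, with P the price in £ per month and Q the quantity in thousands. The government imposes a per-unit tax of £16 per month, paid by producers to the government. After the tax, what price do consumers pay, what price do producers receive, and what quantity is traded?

Consumers pay £33.8; producers receive £17.8; quantity = 334.2.

Rewrite in direct form: Qd = 368 − P and Qs = 4P + 263.
Before the tax: set 368 − P = 4P + 263 → P* = £21, Q* = 347.
With the tax collected from producers, supply shifts: Qs = 4(P − 16) + 263.
New equilibrium: consumers pay £33.8, producers receive £17.8, Q = 334.2. (Wedge: Pb − Ps = 16.)
The less price-elastic side of the market bears the larger share of a per-unit tax.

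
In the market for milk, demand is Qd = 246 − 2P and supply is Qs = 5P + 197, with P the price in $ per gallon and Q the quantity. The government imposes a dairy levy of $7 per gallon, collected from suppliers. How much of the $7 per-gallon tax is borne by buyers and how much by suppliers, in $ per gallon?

Buyers bear $5 per gallon; suppliers bear $2 per gallon.

Before the tax: set 246 − 2P = 5P + 197 → P* = $7, Q* = 232.
With the tax collected from suppliers, supply shifts: Qs = 5(P − 7) + 197.
New equilibrium: buyers pay $12, suppliers receive $5, Q = 222. (Wedge: Pb − Ps = 7.)
Burden on buyers: $5; on suppliers: $2. (They sum to $7.)
The less price-elastic side of the market bears the larger share of a per-unit tax.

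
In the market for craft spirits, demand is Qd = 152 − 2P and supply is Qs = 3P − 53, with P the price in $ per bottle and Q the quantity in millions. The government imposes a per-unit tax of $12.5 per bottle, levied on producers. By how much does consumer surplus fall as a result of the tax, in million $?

Consumer surplus falls by $468.75 million.

Without the tax, 152 − 2P = 3P − 53 gives 5P = 205, so P* = $41 and Q* = 70.
With the tax collected from producers, supply shifts: Qs = 3(P − 12.5) − 53.
New equilibrium: buyers pay $48.5, producers receive $36, Q = 55. (Wedge: Pb − Ps = 12.5.)
ΔCS is the trapezoid between Q = 55 and Q = 70 of height $7.5: ½ · (70 + 55) · 7.5 = $468.75.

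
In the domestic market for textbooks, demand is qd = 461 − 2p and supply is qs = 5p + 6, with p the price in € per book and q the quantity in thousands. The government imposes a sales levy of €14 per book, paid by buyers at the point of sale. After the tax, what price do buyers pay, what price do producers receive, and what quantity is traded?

Buyers pay €75; producers receive €61; quantity = 311.

Before the tax: set 461 − 2p = 5p + 6 → p* = €65, q* = 331.
With the tax collected from buyers, demand (in seller-price terms) shifts: qd = 461 − 2(p + 14).
New equilibrium: buyers pay €75, producers receive €61, q = 311. (Wedge: pb − ps = 14.)
The less price-elastic side of the market bears the larger share of a per-unit tax.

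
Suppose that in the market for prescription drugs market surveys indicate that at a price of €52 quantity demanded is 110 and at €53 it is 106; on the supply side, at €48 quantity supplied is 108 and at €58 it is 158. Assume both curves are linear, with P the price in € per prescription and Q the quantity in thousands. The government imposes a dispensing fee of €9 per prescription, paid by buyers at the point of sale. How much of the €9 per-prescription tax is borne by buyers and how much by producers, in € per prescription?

Buyers bear €5 per prescription; producers bear €4 per prescription.

Demand slope: (106 − 110)/(53 − 52) = -4, so Qd = 318 − 4P.
Supply slope: (158 − 108)/(58 − 48) = 5, so Qs = 5P − 132.
Without the tax, 318 − 4P = 5P − 132 gives 9P = 450, so P* = €50 and Q* = 118.
With the tax collected from buyers, demand (in seller-price terms) shifts: Qd = 318 − 4(P + 9).
New equilibrium: buyers pay €55, producers receive €46, Q = 98. (Wedge: Pb − Ps = 9.)
Burden on buyers: €5; on producers: €4. (They sum to €9.)
The less price-elastic side of the market bears the larger share of a per-unit tax.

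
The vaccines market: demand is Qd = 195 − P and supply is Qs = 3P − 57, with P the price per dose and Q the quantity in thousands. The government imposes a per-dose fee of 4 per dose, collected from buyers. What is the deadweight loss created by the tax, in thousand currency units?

Deadweight loss = 6 thousand.

Before the tax: set 195 − P = 3P − 57 → P* = 63, Q* = 132.
With the tax collected from buyers, demand (in seller-price terms) shifts: Qd = 195 − (P + 4).
Solving gives Q = 129 with buyers paying 66 and suppliers receiving 62 (the 4 wedge).
Quantity falls by |ΔQ| = |132 − 129| = 3.
DWL = ½ · t · |ΔQ| = ½ · 4 · 3 = 6.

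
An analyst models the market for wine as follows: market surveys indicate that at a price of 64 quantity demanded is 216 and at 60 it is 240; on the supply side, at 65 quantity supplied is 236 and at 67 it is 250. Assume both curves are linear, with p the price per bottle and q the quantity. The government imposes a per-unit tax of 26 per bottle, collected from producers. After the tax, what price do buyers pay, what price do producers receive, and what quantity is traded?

Buyers pay 77; producers receive 51; quantity = 138.

Demand slope: (240 − 216)/(60 − 64) = -6, so qd = 600 − 6p.
Supply slope: (250 − 236)/(67 − 65) = 7, so qs = 7p − 219.
Before the tax: set 600 − 6p = 7p − 219 → p* = 63, q* = 222.
With the tax collected from producers, supply shifts: qs = 7(p − 26) − 219.
Solving gives q = 138 with buyers paying 77 and producers receiving 51 (the 26 wedge).
The less price-elastic side of the market bears the larger share of a per-unit tax.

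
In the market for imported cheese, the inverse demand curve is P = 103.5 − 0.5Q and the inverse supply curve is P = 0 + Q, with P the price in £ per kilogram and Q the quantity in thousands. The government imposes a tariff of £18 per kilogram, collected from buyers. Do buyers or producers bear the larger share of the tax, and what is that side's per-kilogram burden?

Inverting to Q(P) form: Qd = 207 − 2P; Qs = P.
Before the tax: set 207 − 2P = P → P* = £69, Q* = 69.
With the tax collected from buyers, demand (in seller-price terms) shifts: Qd = 207 − 2(P + 18).
Solving gives Q = 57 with buyers paying £75 and producers receiving £57 (the £18 wedge).
Per-kilogram burden: buyers £6, producers £12.
Producers take the larger share because supply is less price-elastic here (demand slope 2 vs supply slope 1).

Producers bear the larger share: £12 per kilogram.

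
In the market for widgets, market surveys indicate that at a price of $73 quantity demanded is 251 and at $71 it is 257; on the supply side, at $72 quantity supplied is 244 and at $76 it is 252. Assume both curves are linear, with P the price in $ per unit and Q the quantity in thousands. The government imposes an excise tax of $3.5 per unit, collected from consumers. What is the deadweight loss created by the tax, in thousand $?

Deadweight loss = $7.35 thousand.

Demand slope: (257 − 251)/(71 − 73) = -3, so Qd = 470 − 3P.
Supply slope: (252 − 244)/(76 − 72) = 2, so Qs = 2P + 100.
Before the tax: set 470 − 3P = 2P + 100 → P* = $74, Q* = 248.
With the tax collected from consumers, demand (in seller-price terms) shifts: Qd = 470 − 3(P + 3.5).
Solving gives Q = 243.8 with consumers paying $75.4 and sellers receiving $71.9 (the $3.5 wedge).
Quantity falls by |ΔQ| = |248 − 243.8| = 4.2.
DWL = ½ · t · |ΔQ| = ½ · 3.5 · 4.2 = $7.35.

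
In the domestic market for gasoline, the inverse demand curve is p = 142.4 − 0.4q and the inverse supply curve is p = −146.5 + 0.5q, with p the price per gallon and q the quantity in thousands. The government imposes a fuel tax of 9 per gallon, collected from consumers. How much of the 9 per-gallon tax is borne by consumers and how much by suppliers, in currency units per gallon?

Rewrite in direct form: qd = 356 − 2.5p and qs = 2p + 293.
Before the tax: set 356 − 2.5p = 2p + 293 → p* = 14, q* = 321.
With the tax collected from consumers, demand (in seller-price terms) shifts: qd = 356 − 2.5(p + 9).
Solving gives q = 311 with consumers paying 18 and suppliers receiving 9 (the 9 wedge).
Burden on consumers: 4; on suppliers: 5. (They sum to 9.)
The less price-elastic side of the market bears the larger share of a per-unit tax.

Consumers bear 4 per gallon; suppliers bear 5 per gallon.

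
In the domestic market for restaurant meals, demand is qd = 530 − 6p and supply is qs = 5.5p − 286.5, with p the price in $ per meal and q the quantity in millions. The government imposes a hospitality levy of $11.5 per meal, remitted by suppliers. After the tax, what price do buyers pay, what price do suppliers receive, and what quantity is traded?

Without the tax, 530 − 6p = 5.5p − 286.5 gives 11.5p = 816.5, so p* = $71 and q* = 104.
With the tax collected from suppliers, supply shifts: qs = 5.5(p − 11.5) − 286.5.
New equilibrium: buyers pay $76.5, suppliers receive $65, q = 71. (Wedge: pb − ps = 11.5.)

Buyers pay $76.5; suppliers receive $65; quantity = 71.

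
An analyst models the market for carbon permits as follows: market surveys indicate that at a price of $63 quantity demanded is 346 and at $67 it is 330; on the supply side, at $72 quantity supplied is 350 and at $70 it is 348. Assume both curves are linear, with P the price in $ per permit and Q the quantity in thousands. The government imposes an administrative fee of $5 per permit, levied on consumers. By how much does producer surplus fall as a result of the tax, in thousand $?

Producer surplus falls by $1360 thousand.

Demand slope: (330 − 346)/(67 − 63) = -4, so Qd = 598 − 4P.
Supply slope: (348 − 350)/(70 − 72) = 1, so Qs = P + 278.
Before the tax: set 598 − 4P = P + 278 → P* = $64, Q* = 342.
With the tax collected from consumers, demand (in seller-price terms) shifts: Qd = 598 − 4(P + 5).
Solving gives Q = 338 with consumers paying $65 and suppliers receiving $60 (the $5 wedge).
ΔPS is the trapezoid between Q = 338 and Q = 342 of height $4: ½ · (342 + 338) · 4 = $1360.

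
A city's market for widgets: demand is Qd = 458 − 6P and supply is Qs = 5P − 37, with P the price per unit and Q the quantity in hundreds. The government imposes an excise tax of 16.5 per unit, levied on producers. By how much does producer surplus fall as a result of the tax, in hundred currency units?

Producer surplus falls by 1489.5 hundred.

Without the tax, 458 − 6P = 5P − 37 gives 11P = 495, so P* = 45 and Q* = 188.
With the tax collected from producers, supply shifts: Qs = 5(P − 16.5) − 37.
New equilibrium: consumers pay 52.5, producers receive 36, Q = 143. (Wedge: Pb − Ps = 16.5.)
ΔPS is the trapezoid between Q = 143 and Q = 188 of height 9: ½ · (188 + 143) · 9 = 1489.5.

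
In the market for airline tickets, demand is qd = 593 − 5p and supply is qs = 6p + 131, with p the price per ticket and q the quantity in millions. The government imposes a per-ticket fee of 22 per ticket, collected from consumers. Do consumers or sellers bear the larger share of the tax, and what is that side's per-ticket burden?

Without the tax, 593 − 5p = 6p + 131 gives 11p = 462, so p* = 42 and q* = 383.
With the tax collected from consumers, demand (in seller-price terms) shifts: qd = 593 − 5(p + 22).
New equilibrium: consumers pay 54, sellers receive 32, q = 323. (Wedge: pb − ps = 22.)
Per-ticket burden: consumers 12, sellers 10.
Consumers take the larger share because demand is less price-elastic here (demand slope 5 vs supply slope 6).

Consumers bear the larger share: 12 per ticket.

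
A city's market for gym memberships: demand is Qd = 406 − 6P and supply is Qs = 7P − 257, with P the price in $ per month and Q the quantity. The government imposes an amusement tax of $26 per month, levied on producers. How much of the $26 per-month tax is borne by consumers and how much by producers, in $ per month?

Consumers bear $14 per month; producers bear $12 per month.

Before the tax: set 406 − 6P = 7P − 257 → P* = $51, Q* = 100.
With the tax collected from producers, supply shifts: Qs = 7(P − 26) − 257.
New equilibrium: consumers pay $65, producers receive $39, Q = 16. (Wedge: Pb − Ps = 26.)
Burden on consumers: $14; on producers: $12. (They sum to $26.)
The less price-elastic side of the market bears the larger share of a per-unit tax.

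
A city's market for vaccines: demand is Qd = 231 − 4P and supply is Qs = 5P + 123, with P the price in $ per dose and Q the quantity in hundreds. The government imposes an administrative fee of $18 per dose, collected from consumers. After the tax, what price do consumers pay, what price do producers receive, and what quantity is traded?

Before the tax: set 231 − 4P = 5P + 123 → P* = $12, Q* = 183.
With the tax collected from consumers, demand (in seller-price terms) shifts: Qd = 231 − 4(P + 18).
Solving gives Q = 143 with consumers paying $22 and producers receiving $4 (the $18 wedge).
The less price-elastic side of the market bears the larger share of a per-unit tax.

Consumers pay $22; producers receive $4; quantity = 143.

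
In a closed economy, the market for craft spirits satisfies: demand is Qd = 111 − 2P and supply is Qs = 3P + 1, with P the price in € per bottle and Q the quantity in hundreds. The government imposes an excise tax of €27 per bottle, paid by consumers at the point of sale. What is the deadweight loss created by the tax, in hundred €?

Without the tax, 111 − 2P = 3P + 1 gives 5P = 110, so P* = €22 and Q* = 67.
With the tax collected from consumers, demand (in seller-price terms) shifts: Qd = 111 − 2(P + 27).
Solving gives Q = 34.6 with consumers paying €38.2 and sellers receiving €11.2 (the €27 wedge).
Quantity falls by |ΔQ| = |67 − 34.6| = 32.4.
DWL = ½ · t · |ΔQ| = ½ · 27 · 32.4 = €437.4.

Deadweight loss = €437.4 hundred.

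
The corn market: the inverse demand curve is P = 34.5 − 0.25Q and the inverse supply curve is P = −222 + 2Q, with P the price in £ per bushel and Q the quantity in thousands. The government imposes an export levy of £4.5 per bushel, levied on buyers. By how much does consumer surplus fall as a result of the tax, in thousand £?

Consumer surplus falls by £56.5 thousand.

Inverting to Q(P) form: Qd = 138 − 4P; Qs = 0.5P + 111.
Before the tax: set 138 − 4P = 0.5P + 111 → P* = £6, Q* = 114.
With the tax collected from buyers, demand (in seller-price terms) shifts: Qd = 138 − 4(P + 4.5).
Solving gives Q = 112 with buyers paying £6.5 and suppliers receiving £2 (the £4.5 wedge).
ΔCS is the trapezoid between Q = 112 and Q = 114 of height £0.5: ½ · (114 + 112) · 0.5 = £56.5.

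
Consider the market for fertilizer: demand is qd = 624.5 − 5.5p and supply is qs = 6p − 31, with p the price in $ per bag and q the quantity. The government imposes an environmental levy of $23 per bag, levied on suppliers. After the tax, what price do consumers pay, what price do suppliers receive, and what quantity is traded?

Before the tax: set 624.5 − 5.5p = 6p − 31 → p* = $57, q* = 311.
With the tax collected from suppliers, supply shifts: qs = 6(p − 23) − 31.
New equilibrium: consumers pay $69, suppliers receive $46, q = 245. (Wedge: pb − ps = 23.)
The less price-elastic side of the market bears the larger share of a per-unit tax.

Consumers pay $69; suppliers receive $46; quantity = 245.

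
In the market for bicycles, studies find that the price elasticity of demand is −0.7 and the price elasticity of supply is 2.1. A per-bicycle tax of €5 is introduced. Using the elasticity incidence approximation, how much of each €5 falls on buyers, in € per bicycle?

Incidence ratio: buyers' share ≈ εs / (εs + |εd|) = 2.1 / (2.1 + 0.7) = 0.75.
So buyers bear ≈ 0.75 × €5 = €3.75; sellers bear €1.25.

Buyers bear ≈ €3.75 per bicycle.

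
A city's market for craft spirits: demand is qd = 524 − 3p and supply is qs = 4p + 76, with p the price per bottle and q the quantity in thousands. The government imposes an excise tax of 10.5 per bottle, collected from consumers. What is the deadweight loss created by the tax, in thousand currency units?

Deadweight loss = 94.5 thousand.

Before the tax: set 524 − 3p = 4p + 76 → p* = 64, q* = 332.
With the tax collected from consumers, demand (in seller-price terms) shifts: qd = 524 − 3(p + 10.5).
Solving gives q = 314 with consumers paying 70 and suppliers receiving 59.5 (the 10.5 wedge).
Quantity falls by |ΔQ| = |332 − 314| = 18.
DWL = ½ · t · |ΔQ| = ½ · 10.5 · 18 = 94.5.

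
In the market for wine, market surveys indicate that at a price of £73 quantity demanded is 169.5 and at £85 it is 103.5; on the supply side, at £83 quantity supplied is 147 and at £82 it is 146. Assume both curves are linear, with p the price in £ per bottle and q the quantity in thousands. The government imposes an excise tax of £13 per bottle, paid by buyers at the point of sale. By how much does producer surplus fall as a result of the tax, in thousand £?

Producer surplus falls by £1501.5 thousand.

Demand slope: (103.5 − 169.5)/(85 − 73) = -5.5, so qd = 571 − 5.5p.
Supply slope: (146 − 147)/(82 − 83) = 1, so qs = p + 64.
Without the tax, 571 − 5.5p = p + 64 gives 6.5p = 507, so p* = £78 and q* = 142.
With the tax collected from buyers, demand (in seller-price terms) shifts: qd = 571 − 5.5(p + 13).
New equilibrium: buyers pay £80, producers receive £67, q = 131. (Wedge: pb − ps = 13.)
ΔPS is the trapezoid between Q = 131 and Q = 142 of height £11: ½ · (142 + 131) · 11 = £1501.5.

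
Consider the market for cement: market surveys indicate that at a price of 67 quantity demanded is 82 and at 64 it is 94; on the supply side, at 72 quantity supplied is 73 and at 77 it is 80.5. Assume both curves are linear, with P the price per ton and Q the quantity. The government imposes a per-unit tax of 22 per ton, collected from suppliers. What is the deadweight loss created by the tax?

Demand slope: (94 − 82)/(64 − 67) = -4, so Qd = 350 − 4P.
Supply slope: (80.5 − 73)/(77 − 72) = 1.5, so Qs = 1.5P − 35.
Without the tax, 350 − 4P = 1.5P − 35 gives 5.5P = 385, so P* = 70 and Q* = 70.
With the tax collected from suppliers, supply shifts: Qs = 1.5(P − 22) − 35.
New equilibrium: buyers pay 76, suppliers receive 54, Q = 46. (Wedge: Pb − Ps = 22.)
Quantity falls by |ΔQ| = |70 − 46| = 24.
DWL = ½ · t · |ΔQ| = ½ · 22 · 24 = 264.

Deadweight loss = 264.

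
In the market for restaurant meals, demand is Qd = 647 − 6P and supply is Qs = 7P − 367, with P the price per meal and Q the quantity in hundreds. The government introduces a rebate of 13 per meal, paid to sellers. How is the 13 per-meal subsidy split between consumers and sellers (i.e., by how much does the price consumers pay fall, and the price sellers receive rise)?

Before the subsidy: set 647 − 6P = 7P − 367 → P* = 78, Q* = 179.
With a per-unit subsidy paid to sellers, each receives P + 13 per unit sold, so supply becomes Qs = 7(P + 13) − 367.
New equilibrium: consumers pay 71, sellers receive 84, Q = 221. (Wedge: Pb − Ps = −13.)
Gain to consumers: 7; to sellers: 6. (They sum to 13.)

Consumers gain 7 per meal; sellers gain 6 per meal.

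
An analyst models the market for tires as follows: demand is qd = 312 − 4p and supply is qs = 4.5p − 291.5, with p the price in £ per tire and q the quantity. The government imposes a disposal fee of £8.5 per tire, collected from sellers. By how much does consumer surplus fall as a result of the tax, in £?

Consumer surplus falls by £85.5.

Before the tax: set 312 − 4p = 4.5p − 291.5 → p* = £71, q* = 28.
With the tax collected from sellers, supply shifts: qs = 4.5(p − 8.5) − 291.5.
Solving gives q = 10 with consumers paying £75.5 and sellers receiving £67 (the £8.5 wedge).
ΔCS is the trapezoid between Q = 10 and Q = 28 of height £4.5: ½ · (28 + 10) · 4.5 = £85.5.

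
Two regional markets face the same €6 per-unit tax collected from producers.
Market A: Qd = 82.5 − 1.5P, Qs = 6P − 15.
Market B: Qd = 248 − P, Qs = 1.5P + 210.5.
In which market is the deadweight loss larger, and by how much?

Market A: pre-tax P* = €13, Q* = 63; post-tax Q = 55.8; deadweight loss = €21.6.
Market B: pre-tax P* = €15, Q* = 233; post-tax Q = 229.4; deadweight loss = €10.8.
Difference: €21.6 vs €10.8 → market A is larger by €10.8.

Market A, by €10.8.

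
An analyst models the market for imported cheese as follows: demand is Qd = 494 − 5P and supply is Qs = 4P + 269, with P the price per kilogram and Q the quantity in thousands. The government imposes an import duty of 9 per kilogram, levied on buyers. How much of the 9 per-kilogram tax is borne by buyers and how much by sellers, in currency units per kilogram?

Buyers bear 4 per kilogram; sellers bear 5 per kilogram.

Before the tax: set 494 − 5P = 4P + 269 → P* = 25, Q* = 369.
With the tax collected from buyers, demand (in seller-price terms) shifts: Qd = 494 − 5(P + 9).
New equilibrium: buyers pay 29, sellers receive 20, Q = 349. (Wedge: Pb − Ps = 9.)
Burden on buyers: 4; on sellers: 5. (They sum to 9.)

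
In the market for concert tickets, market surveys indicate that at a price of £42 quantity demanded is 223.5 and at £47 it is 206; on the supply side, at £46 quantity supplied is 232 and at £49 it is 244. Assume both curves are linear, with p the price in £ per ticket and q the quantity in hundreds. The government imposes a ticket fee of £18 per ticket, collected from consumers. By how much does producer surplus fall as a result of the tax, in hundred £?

Demand slope: (206 − 223.5)/(47 − 42) = -3.5, so qd = 370.5 − 3.5p.
Supply slope: (244 − 232)/(49 − 46) = 4, so qs = 4p + 48.
Without the tax, 370.5 − 3.5p = 4p + 48 gives 7.5p = 322.5, so p* = £43 and q* = 220.
With the tax collected from consumers, demand (in seller-price terms) shifts: qd = 370.5 − 3.5(p + 18).
Solving gives q = 186.4 with consumers paying £52.6 and suppliers receiving £34.6 (the £18 wedge).
ΔPS is the trapezoid between Q = 186.4 and Q = 220 of height £8.4: ½ · (220 + 186.4) · 8.4 = £1706.88.

Producer surplus falls by £1706.88 hundred.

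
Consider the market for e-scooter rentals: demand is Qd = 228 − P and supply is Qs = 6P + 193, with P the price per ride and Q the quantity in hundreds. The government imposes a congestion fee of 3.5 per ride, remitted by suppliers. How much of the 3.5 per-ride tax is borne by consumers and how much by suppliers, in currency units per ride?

Consumers bear 3 per ride; suppliers bear 0.5 per ride.

Before the tax: set 228 − P = 6P + 193 → P* = 5, Q* = 223.
With the tax collected from suppliers, supply shifts: Qs = 6(P − 3.5) + 193.
New equilibrium: consumers pay 8, suppliers receive 4.5, Q = 220. (Wedge: Pb − Ps = 3.5.)
Burden on consumers: 3; on suppliers: 0.5. (They sum to 3.5.)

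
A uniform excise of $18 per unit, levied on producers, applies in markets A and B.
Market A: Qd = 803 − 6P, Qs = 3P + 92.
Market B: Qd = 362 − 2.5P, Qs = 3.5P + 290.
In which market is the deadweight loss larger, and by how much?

Market A: pre-tax P* = $79, Q* = 329; post-tax Q = 293; deadweight loss = $324.
Market B: pre-tax P* = $12, Q* = 332; post-tax Q = 305.75; deadweight loss = $236.25.
Difference: $324 vs $236.25 → market A is larger by $87.75.

Market A, by $87.75.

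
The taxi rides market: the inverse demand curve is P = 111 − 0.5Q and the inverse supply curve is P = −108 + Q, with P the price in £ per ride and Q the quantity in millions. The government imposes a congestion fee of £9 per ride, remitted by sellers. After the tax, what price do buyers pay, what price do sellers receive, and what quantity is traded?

Rewrite in direct form: Qd = 222 − 2P and Qs = P + 108.
Without the tax, 222 − 2P = P + 108 gives 3P = 114, so P* = £38 and Q* = 146.
With the tax collected from sellers, supply shifts: Qs = (P − 9) + 108.
Solving gives Q = 140 with buyers paying £41 and sellers receiving £32 (the £9 wedge).
The less price-elastic side of the market bears the larger share of a per-unit tax.

Buyers pay £41; sellers receive £32; quantity = 140.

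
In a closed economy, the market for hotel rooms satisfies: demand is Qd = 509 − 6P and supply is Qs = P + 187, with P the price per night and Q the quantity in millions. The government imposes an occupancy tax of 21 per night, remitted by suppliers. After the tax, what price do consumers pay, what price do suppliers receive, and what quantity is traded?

Before the tax: set 509 − 6P = P + 187 → P* = 46, Q* = 233.
With the tax collected from suppliers, supply shifts: Qs = (P − 21) + 187.
Solving gives Q = 215 with consumers paying 49 and suppliers receiving 28 (the 21 wedge).

Consumers pay 49; suppliers receive 28; quantity = 215.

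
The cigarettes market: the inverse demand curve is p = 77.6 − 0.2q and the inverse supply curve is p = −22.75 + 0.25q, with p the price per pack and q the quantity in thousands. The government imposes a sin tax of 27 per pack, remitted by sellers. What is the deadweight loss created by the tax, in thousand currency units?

Deadweight loss = 810 thousand.

Inverting to q(p) form: qd = 388 − 5p; qs = 4p + 91.
Before the tax: set 388 − 5p = 4p + 91 → p* = 33, q* = 223.
With the tax collected from sellers, supply shifts: qs = 4(p − 27) + 91.
New equilibrium: buyers pay 45, sellers receive 18, q = 163. (Wedge: pb − ps = 27.)
Quantity falls by |ΔQ| = |223 − 163| = 60.
DWL = ½ · t · |ΔQ| = ½ · 27 · 60 = 810.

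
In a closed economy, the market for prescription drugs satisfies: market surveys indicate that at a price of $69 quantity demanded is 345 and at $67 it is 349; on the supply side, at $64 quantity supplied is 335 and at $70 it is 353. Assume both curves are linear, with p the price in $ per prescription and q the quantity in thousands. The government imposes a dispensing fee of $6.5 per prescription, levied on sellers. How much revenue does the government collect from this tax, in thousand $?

Demand slope: (349 − 345)/(67 − 69) = -2, so qd = 483 − 2p.
Supply slope: (353 − 335)/(70 − 64) = 3, so qs = 3p + 143.
Before the tax: set 483 − 2p = 3p + 143 → p* = $68, q* = 347.
With the tax collected from sellers, supply shifts: qs = 3(p − 6.5) + 143.
New equilibrium: buyers pay $71.9, sellers receive $65.4, q = 339.2. (Wedge: pb − ps = 6.5.)
Revenue = t · Q = 6.5 · 339.2 = $2204.8.

Tax revenue = $2204.8 thousand.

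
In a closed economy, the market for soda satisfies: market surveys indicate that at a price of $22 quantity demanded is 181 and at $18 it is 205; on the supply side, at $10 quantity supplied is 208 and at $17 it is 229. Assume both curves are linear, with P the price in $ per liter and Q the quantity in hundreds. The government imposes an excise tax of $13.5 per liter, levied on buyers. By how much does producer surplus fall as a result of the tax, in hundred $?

Producer surplus falls by $1885.5 hundred.

Demand slope: (205 − 181)/(18 − 22) = -6, so Qd = 313 − 6P.
Supply slope: (229 − 208)/(17 − 10) = 3, so Qs = 3P + 178.
Before the tax: set 313 − 6P = 3P + 178 → P* = $15, Q* = 223.
With the tax collected from buyers, demand (in seller-price terms) shifts: Qd = 313 − 6(P + 13.5).
Solving gives Q = 196 with buyers paying $19.5 and producers receiving $6 (the $13.5 wedge).
ΔPS is the trapezoid between Q = 196 and Q = 223 of height $9: ½ · (223 + 196) · 9 = $1885.5.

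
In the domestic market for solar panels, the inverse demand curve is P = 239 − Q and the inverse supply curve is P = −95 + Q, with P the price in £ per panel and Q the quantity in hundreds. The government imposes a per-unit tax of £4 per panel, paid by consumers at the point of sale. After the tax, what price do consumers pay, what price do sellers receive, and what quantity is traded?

Inverting to Q(P) form: Qd = 239 − P; Qs = P + 95.
Before the tax: set 239 − P = P + 95 → P* = £72, Q* = 167.
With the tax collected from consumers, demand (in seller-price terms) shifts: Qd = 239 − (P + 4).
Solving gives Q = 165 with consumers paying £74 and sellers receiving £70 (the £4 wedge).

Consumers pay £74; sellers receive £70; quantity = 165.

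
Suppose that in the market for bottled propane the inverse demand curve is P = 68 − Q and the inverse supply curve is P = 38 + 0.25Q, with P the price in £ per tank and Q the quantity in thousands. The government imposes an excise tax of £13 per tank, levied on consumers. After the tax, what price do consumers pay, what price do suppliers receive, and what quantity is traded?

Consumers pay £54.4; suppliers receive £41.4; quantity = 13.6.

Inverting to Q(P) form: Qd = 68 − P; Qs = 4P − 152.
Before the tax: set 68 − P = 4P − 152 → P* = £44, Q* = 24.
With the tax collected from consumers, demand (in seller-price terms) shifts: Qd = 68 − (P + 13).
Solving gives Q = 13.6 with consumers paying £54.4 and suppliers receiving £41.4 (the £13 wedge).
The less price-elastic side of the market bears the larger share of a per-unit tax.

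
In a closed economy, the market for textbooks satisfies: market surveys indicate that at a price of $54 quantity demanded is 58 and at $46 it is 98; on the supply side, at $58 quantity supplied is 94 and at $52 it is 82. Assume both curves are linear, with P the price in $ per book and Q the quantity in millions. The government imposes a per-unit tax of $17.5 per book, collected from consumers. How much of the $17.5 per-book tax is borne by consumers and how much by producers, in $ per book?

Consumers bear $5 per book; producers bear $12.5 per book.

Demand slope: (98 − 58)/(46 − 54) = -5, so Qd = 328 − 5P.
Supply slope: (82 − 94)/(52 − 58) = 2, so Qs = 2P − 22.
Without the tax, 328 − 5P = 2P − 22 gives 7P = 350, so P* = $50 and Q* = 78.
With the tax collected from consumers, demand (in seller-price terms) shifts: Qd = 328 − 5(P + 17.5).
Solving gives Q = 53 with consumers paying $55 and producers receiving $37.5 (the $17.5 wedge).
Burden on consumers: $5; on producers: $12.5. (They sum to $17.5.)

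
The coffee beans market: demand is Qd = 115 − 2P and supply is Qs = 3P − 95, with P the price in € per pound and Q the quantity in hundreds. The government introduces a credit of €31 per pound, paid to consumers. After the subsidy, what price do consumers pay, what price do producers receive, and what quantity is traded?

Consumers pay €23.4; producers receive €54.4; quantity = 68.2.

Before the subsidy: set 115 − 2P = 3P − 95 → P* = €42, Q* = 31.
With a per-unit subsidy paid to consumers, each effectively pays P − 31, so demand becomes Qd = 115 − 2(P − 31).
Solving gives Q = 68.2 with consumers paying €23.4 and producers receiving €54.4 (the €31 wedge).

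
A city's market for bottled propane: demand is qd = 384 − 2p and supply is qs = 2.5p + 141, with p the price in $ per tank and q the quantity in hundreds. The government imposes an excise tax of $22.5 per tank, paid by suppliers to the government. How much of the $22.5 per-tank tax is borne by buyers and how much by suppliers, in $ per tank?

Without the tax, 384 − 2p = 2.5p + 141 gives 4.5p = 243, so p* = $54 and q* = 276.
With the tax collected from suppliers, supply shifts: qs = 2.5(p − 22.5) + 141.
Solving gives q = 251 with buyers paying $66.5 and suppliers receiving $44 (the $22.5 wedge).
Burden on buyers: $12.5; on suppliers: $10. (They sum to $22.5.)
The less price-elastic side of the market bears the larger share of a per-unit tax.

Buyers bear $12.5 per tank; suppliers bear $10 per tank.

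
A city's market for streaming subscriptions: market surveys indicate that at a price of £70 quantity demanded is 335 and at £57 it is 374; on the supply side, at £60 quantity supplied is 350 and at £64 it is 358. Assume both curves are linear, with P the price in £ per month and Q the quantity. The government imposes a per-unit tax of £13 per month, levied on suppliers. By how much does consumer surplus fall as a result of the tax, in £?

Consumer surplus falls by £1810.64.

Demand slope: (374 − 335)/(57 − 70) = -3, so Qd = 545 − 3P.
Supply slope: (358 − 350)/(64 − 60) = 2, so Qs = 2P + 230.
Without the tax, 545 − 3P = 2P + 230 gives 5P = 315, so P* = £63 and Q* = 356.
With the tax collected from suppliers, supply shifts: Qs = 2(P − 13) + 230.
New equilibrium: buyers pay £68.2, suppliers receive £55.2, Q = 340.4. (Wedge: Pb − Ps = 13.)
ΔCS is the trapezoid between Q = 340.4 and Q = 356 of height £5.2: ½ · (356 + 340.4) · 5.2 = £1810.64.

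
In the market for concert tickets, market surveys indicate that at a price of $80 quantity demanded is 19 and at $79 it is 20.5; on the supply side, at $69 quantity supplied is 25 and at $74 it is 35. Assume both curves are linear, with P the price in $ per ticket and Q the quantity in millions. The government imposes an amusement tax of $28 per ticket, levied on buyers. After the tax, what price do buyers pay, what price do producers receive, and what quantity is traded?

Demand slope: (20.5 − 19)/(79 − 80) = -1.5, so Qd = 139 − 1.5P.
Supply slope: (35 − 25)/(74 − 69) = 2, so Qs = 2P − 113.
Without the tax, 139 − 1.5P = 2P − 113 gives 3.5P = 252, so P* = $72 and Q* = 31.
With the tax collected from buyers, demand (in seller-price terms) shifts: Qd = 139 − 1.5(P + 28).
Solving gives Q = 7 with buyers paying $88 and producers receiving $60 (the $28 wedge).

Buyers pay $88; producers receive $60; quantity = 7.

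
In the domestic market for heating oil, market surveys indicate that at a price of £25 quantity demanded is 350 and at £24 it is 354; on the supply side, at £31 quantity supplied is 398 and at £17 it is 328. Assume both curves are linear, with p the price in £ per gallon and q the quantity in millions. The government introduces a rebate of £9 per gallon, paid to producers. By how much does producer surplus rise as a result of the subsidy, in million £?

Producer surplus rises by £1472 million.

Demand slope: (354 − 350)/(24 − 25) = -4, so qd = 450 − 4p.
Supply slope: (328 − 398)/(17 − 31) = 5, so qs = 5p + 243.
Without the subsidy, 450 − 4p = 5p + 243 gives 9p = 207, so p* = £23 and q* = 358.
With a per-unit subsidy paid to producers, each receives p + 9 per unit sold, so supply becomes qs = 5(p + 9) + 243.
New equilibrium: consumers pay £18, producers receive £27, q = 378. (Wedge: pb − ps = −9.)
ΔPS is the trapezoid between Q = 378 and Q = 358 of height £4: ½ · (358 + 378) · 4 = £1472.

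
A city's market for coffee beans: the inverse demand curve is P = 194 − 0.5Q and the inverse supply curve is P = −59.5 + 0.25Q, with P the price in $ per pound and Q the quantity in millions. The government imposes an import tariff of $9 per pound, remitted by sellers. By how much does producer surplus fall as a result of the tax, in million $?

Inverting to Q(P) form: Qd = 388 − 2P; Qs = 4P + 238.
Without the tax, 388 − 2P = 4P + 238 gives 6P = 150, so P* = $25 and Q* = 338.
With the tax collected from sellers, supply shifts: Qs = 4(P − 9) + 238.
New equilibrium: consumers pay $31, sellers receive $22, Q = 326. (Wedge: Pb − Ps = 9.)
ΔPS is the trapezoid between Q = 326 and Q = 338 of height $3: ½ · (338 + 326) · 3 = $996.

Producer surplus falls by $996 million.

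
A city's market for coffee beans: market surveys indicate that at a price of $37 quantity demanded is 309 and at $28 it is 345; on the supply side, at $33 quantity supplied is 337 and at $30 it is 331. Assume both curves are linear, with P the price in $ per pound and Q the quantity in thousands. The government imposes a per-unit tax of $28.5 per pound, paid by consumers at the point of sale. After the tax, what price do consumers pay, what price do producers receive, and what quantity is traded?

Consumers pay $40.5; producers receive $12; quantity = 295.

Demand slope: (345 − 309)/(28 − 37) = -4, so Qd = 457 − 4P.
Supply slope: (331 − 337)/(30 − 33) = 2, so Qs = 2P + 271.
Without the tax, 457 − 4P = 2P + 271 gives 6P = 186, so P* = $31 and Q* = 333.
With the tax collected from consumers, demand (in seller-price terms) shifts: Qd = 457 − 4(P + 28.5).
Solving gives Q = 295 with consumers paying $40.5 and producers receiving $12 (the $28.5 wedge).
The less price-elastic side of the market bears the larger share of a per-unit tax.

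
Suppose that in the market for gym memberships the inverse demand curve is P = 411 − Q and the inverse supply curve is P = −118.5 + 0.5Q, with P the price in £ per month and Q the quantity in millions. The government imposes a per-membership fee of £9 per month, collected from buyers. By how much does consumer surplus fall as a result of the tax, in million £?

Consumer surplus falls by £2100 million.

Rewrite in direct form: Qd = 411 − P and Qs = 2P + 237.
Without the tax, 411 − P = 2P + 237 gives 3P = 174, so P* = £58 and Q* = 353.
With the tax collected from buyers, demand (in seller-price terms) shifts: Qd = 411 − (P + 9).
Solving gives Q = 347 with buyers paying £64 and suppliers receiving £55 (the £9 wedge).
ΔCS is the trapezoid between Q = 347 and Q = 353 of height £6: ½ · (353 + 347) · 6 = £2100.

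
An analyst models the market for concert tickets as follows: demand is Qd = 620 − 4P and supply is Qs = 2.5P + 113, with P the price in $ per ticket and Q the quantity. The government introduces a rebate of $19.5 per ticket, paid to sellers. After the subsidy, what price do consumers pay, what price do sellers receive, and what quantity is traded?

Before the subsidy: set 620 − 4P = 2.5P + 113 → P* = $78, Q* = 308.
With a per-unit subsidy paid to sellers, each receives P + 19.5 per unit sold, so supply becomes Qs = 2.5(P + 19.5) + 113.
New equilibrium: consumers pay $70.5, sellers receive $90, Q = 338. (Wedge: Pb − Ps = −19.5.)

Consumers pay $70.5; sellers receive $90; quantity = 338.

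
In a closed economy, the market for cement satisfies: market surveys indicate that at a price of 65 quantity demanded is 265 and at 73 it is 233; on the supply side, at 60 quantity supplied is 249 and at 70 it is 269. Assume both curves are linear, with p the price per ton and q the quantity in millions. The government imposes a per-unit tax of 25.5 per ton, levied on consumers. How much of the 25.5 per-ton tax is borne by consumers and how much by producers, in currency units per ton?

Demand slope: (233 − 265)/(73 − 65) = -4, so qd = 525 − 4p.
Supply slope: (269 − 249)/(70 − 60) = 2, so qs = 2p + 129.
Without the tax, 525 − 4p = 2p + 129 gives 6p = 396, so p* = 66 and q* = 261.
With the tax collected from consumers, demand (in seller-price terms) shifts: qd = 525 − 4(p + 25.5).
Solving gives q = 227 with consumers paying 74.5 and producers receiving 49 (the 25.5 wedge).
Burden on consumers: 8.5; on producers: 17. (They sum to 25.5.)

Consumers bear 8.5 per ton; producers bear 17 per ton.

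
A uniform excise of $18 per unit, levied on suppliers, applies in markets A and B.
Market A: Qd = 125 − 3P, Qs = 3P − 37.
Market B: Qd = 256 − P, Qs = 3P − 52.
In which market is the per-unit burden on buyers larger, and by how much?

Market B, by $4.5.

Market A: pre-tax P* = $27, Q* = 44; post-tax Q = 17; per-unit burden on buyers = $9.
Market B: pre-tax P* = $77, Q* = 179; post-tax Q = 165.5; per-unit burden on buyers = $13.5.
Difference: $9 vs $13.5 → market B is larger by $4.5.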